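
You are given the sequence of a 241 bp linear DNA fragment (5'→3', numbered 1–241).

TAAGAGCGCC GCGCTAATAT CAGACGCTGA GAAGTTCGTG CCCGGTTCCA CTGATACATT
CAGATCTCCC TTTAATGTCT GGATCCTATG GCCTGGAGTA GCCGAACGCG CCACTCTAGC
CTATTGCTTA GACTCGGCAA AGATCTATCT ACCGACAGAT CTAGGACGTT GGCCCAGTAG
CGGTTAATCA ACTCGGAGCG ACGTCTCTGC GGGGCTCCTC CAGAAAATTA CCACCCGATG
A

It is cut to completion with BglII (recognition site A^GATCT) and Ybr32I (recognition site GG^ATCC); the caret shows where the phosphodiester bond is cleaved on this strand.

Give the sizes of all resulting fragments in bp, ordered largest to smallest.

84, 62, 59, 20, 16 bp

BglII sites (AGATCT) start at positions 62, 141, 157.
BglII cuts after the first base of each site, so after positions 62, 141, 157.
The Ybr32I site (GGATCC) starts at position 81.
Ybr32I cuts after base 2 of each site, so after position 82.
Combined cut positions: 62, 82, 141, 157.
Linear molecule, 4 cuts → 5 fragments:
  1–62 → 62 bp
  63–82 → 20 bp
  83–141 → 59 bp
  142–157 → 16 bp
  158–241 → 84 bp
Sorted largest to smallest: 84, 62, 59, 20, 16 bp.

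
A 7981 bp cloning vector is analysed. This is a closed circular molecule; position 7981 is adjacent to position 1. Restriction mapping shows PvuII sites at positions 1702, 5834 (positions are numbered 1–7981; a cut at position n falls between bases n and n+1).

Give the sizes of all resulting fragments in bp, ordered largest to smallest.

4132, 3849 bp

Circular molecule, 2 cuts → 2 fragments:
  5834 − 1702 = 4132 bp
  wrap: 7981 − 5834 + 1702 = 3849 bp
Sorted largest to smallest: 4132, 3849 bp.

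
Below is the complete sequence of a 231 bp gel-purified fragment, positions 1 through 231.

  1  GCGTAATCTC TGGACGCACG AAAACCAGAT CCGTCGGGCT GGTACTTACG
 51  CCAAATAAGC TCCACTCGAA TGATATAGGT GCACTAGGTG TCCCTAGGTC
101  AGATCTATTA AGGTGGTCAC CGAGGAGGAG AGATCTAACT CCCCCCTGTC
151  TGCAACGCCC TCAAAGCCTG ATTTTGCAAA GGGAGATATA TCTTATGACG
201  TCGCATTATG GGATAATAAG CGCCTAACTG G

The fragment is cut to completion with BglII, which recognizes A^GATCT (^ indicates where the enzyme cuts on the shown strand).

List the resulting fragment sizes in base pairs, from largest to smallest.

BglII sites (AGATCT) start at positions 101, 131.
BglII cuts after the first base of each site, so after positions 101, 131.
Linear molecule, 2 cuts → 3 fragments:
  1–101 → 101 bp
  102–131 → 30 bp
  132–231 → 100 bp
Sorted largest to smallest: 101, 100, 30 bp.

101, 100, 30 bp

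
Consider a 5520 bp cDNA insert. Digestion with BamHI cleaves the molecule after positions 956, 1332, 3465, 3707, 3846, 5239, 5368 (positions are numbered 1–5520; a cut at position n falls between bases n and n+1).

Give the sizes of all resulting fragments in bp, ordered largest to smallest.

2133, 1393, 956, 376, 242, 152, 139, 129 bp

Linear molecule, 7 cuts → 8 fragments:
  956 − 0 = 956 bp
  1332 − 956 = 376 bp
  3465 − 1332 = 2133 bp
  3707 − 3465 = 242 bp
  3846 − 3707 = 139 bp
  5239 − 3846 = 1393 bp
  5368 − 5239 = 129 bp
  5520 − 5368 = 152 bp
Sorted largest to smallest: 2133, 1393, 956, 376, 242, 152, 139, 129 bp.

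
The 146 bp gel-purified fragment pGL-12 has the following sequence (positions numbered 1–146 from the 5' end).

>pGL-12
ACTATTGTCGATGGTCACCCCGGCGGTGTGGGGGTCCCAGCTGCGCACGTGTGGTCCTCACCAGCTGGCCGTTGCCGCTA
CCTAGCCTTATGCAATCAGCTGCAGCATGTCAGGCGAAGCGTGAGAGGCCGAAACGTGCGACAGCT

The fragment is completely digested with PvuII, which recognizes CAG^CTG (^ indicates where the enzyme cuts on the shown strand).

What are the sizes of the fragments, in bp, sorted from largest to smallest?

47, 40, 35, 24 bp

PvuII sites (CAGCTG) start at positions 38, 62, 97.
PvuII cuts after base 3 of each site, so after positions 40, 64, 99.
Linear molecule, 3 cuts → 4 fragments:
  1–40 → 40 bp
  41–64 → 24 bp
  65–99 → 35 bp
  100–146 → 47 bp
Sorted largest to smallest: 47, 40, 35, 24 bp.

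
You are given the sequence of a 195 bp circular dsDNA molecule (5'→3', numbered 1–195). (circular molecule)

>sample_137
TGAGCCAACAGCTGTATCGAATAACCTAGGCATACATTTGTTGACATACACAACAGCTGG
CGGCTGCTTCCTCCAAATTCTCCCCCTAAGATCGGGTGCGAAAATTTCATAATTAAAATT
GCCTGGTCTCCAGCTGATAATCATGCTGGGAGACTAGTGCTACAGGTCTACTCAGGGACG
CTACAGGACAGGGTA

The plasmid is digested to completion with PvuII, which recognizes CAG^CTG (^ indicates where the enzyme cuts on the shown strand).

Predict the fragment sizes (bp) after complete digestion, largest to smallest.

PvuII sites (CAGCTG) start at positions 9, 54, 131.
PvuII cuts after base 3 of each site, so after positions 11, 56, 133.
Circular molecule, 3 cuts → 3 fragments:
  12–56 → 45 bp
  57–133 → 77 bp
  134–195 then 1–11 → 62 + 11 = 73 bp
Sorted largest to smallest: 77, 73, 45 bp.

77, 73, 45 bp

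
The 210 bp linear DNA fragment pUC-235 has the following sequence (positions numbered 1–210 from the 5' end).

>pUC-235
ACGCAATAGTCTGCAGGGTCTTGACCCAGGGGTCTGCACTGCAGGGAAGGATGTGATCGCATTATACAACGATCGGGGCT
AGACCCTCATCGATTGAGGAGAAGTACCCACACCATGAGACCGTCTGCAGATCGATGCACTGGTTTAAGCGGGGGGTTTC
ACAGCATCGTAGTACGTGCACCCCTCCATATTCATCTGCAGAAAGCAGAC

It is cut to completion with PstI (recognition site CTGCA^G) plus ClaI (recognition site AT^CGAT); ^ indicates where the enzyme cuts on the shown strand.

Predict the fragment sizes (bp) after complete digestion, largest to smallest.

PstI sites (CTGCAG) start at positions 11, 39, 125, 196.
PstI cuts after base 5 of each site (before the last base), so after positions 15, 43, 129, 200.
ClaI sites (ATCGAT) start at positions 89, 131.
ClaI cuts after base 2 of each site, so after positions 90, 132.
Combined cut positions: 15, 43, 90, 129, 132, 200.
Linear molecule, 6 cuts → 7 fragments:
  1–15 → 15 bp
  16–43 → 28 bp
  44–90 → 47 bp
  91–129 → 39 bp
  130–132 → 3 bp
  133–200 → 68 bp
  201–210 → 10 bp
Sorted largest to smallest: 68, 47, 39, 28, 15, 10, 3 bp.

68, 47, 39, 28, 15, 10, 3 bp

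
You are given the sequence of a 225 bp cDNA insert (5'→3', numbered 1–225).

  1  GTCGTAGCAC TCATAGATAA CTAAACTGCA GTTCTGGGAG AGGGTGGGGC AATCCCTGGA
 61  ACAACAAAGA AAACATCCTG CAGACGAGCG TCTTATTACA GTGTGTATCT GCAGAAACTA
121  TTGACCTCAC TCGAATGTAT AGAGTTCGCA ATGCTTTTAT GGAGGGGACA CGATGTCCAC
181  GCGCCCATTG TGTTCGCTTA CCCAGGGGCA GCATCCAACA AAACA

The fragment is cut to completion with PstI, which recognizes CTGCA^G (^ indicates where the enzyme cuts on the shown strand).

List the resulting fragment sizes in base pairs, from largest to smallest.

PstI sites (CTGCAG) start at positions 26, 78, 109.
PstI cuts after base 5 of each site (before the last base), so after positions 30, 82, 113.
Linear molecule, 3 cuts → 4 fragments:
  1–30 → 30 bp
  31–82 → 52 bp
  83–113 → 31 bp
  114–225 → 112 bp
Sorted largest to smallest: 112, 52, 31, 30 bp.

112, 52, 31, 30 bp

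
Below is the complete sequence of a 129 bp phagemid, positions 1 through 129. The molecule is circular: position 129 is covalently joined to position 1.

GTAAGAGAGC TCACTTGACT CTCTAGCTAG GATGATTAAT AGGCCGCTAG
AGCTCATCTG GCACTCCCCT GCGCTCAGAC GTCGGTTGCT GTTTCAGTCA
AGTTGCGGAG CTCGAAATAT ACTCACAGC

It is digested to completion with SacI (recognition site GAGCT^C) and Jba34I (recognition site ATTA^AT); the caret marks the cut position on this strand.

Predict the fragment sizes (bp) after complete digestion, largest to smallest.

SacI sites (GAGCTC) start at positions 7, 50, 108.
SacI cuts after base 5 of each site (before the last base), so after positions 11, 54, 112.
The Jba34I site (ATTAAT) starts at position 35.
Jba34I cuts after base 4 of each site, so after position 38.
Combined cut positions: 11, 38, 54, 112.
Circular molecule, 4 cuts → 4 fragments:
  12–38 → 27 bp
  39–54 → 16 bp
  55–112 → 58 bp
  113–129 then 1–11 → 17 + 11 = 28 bp
Sorted largest to smallest: 58, 28, 27, 16 bp.

58, 28, 27, 16 bp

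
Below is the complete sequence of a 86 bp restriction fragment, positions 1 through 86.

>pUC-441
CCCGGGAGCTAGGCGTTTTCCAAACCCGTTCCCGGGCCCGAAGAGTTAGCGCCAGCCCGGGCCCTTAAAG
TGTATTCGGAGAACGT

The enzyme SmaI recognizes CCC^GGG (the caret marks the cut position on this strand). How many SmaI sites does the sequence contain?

CCCGGG occurs starting at positions 1, 31, 56.
SmaI cuts at 3 sites.

3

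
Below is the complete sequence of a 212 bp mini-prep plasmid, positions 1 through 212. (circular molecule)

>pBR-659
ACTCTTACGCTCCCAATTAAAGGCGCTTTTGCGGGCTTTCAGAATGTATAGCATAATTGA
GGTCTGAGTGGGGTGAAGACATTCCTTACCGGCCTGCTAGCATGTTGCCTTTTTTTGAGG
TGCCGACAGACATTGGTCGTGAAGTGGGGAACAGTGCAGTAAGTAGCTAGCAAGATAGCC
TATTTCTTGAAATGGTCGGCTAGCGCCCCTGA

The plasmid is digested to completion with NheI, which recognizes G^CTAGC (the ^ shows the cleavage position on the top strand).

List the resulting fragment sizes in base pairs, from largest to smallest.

NheI sites (GCTAGC) start at positions 96, 166, 199.
NheI cuts after the first base of each site, so after positions 96, 166, 199.
Circular molecule, 3 cuts → 3 fragments:
  97–166 → 70 bp
  167–199 → 33 bp
  200–212 then 1–96 → 13 + 96 = 109 bp
Sorted largest to smallest: 109, 70, 33 bp.

109, 70, 33 bp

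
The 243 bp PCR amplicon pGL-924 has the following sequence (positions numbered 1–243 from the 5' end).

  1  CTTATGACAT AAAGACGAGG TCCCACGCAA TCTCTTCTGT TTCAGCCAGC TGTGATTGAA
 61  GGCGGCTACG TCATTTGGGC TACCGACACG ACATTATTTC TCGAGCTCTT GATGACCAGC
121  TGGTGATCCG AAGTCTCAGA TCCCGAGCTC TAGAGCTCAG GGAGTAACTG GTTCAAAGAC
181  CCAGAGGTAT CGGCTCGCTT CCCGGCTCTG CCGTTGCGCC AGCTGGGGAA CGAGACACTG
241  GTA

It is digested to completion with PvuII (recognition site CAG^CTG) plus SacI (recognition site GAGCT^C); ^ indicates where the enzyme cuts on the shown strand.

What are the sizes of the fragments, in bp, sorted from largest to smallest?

PvuII sites (CAGCTG) start at positions 47, 117, 220.
PvuII cuts after base 3 of each site, so after positions 49, 119, 222.
SacI sites (GAGCTC) start at positions 103, 145, 153.
SacI cuts after base 5 of each site (before the last base), so after positions 107, 149, 157.
Combined cut positions: 49, 107, 119, 149, 157, 222.
Linear molecule, 6 cuts → 7 fragments:
  1–49 → 49 bp
  50–107 → 58 bp
  108–119 → 12 bp
  120–149 → 30 bp
  150–157 → 8 bp
  158–222 → 65 bp
  223–243 → 21 bp
Sorted largest to smallest: 65, 58, 49, 30, 21, 12, 8 bp.

65, 58, 49, 30, 21, 12, 8 bp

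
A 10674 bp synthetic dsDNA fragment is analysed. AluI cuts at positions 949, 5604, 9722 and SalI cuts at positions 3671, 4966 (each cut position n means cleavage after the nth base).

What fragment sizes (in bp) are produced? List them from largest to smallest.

Combined cut positions (sorted): 949, 3671, 4966, 5604, 9722.
Linear molecule, 5 cuts → 6 fragments:
  949 − 0 = 949 bp
  3671 − 949 = 2722 bp
  4966 − 3671 = 1295 bp
  5604 − 4966 = 638 bp
  9722 − 5604 = 4118 bp
  10674 − 9722 = 952 bp
Sorted largest to smallest: 4118, 2722, 1295, 952, 949, 638 bp.

4118, 2722, 1295, 952, 949, 638 bp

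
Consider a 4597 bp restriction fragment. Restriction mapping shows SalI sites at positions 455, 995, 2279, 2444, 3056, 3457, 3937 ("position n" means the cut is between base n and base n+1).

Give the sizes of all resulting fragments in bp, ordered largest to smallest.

1284, 660, 612, 540, 480, 455, 401, 165 bp

Linear molecule, 7 cuts → 8 fragments:
  455 − 0 = 455 bp
  995 − 455 = 540 bp
  2279 − 995 = 1284 bp
  2444 − 2279 = 165 bp
  3056 − 2444 = 612 bp
  3457 − 3056 = 401 bp
  3937 − 3457 = 480 bp
  4597 − 3937 = 660 bp
Sorted largest to smallest: 1284, 660, 612, 540, 480, 455, 401, 165 bp.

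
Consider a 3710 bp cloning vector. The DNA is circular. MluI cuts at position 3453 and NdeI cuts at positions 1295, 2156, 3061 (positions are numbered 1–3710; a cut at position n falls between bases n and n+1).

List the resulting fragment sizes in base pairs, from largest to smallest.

Combined cut positions (sorted): 1295, 2156, 3061, 3453.
Circular molecule, 4 cuts → 4 fragments:
  2156 − 1295 = 861 bp
  3061 − 2156 = 905 bp
  3453 − 3061 = 392 bp
  wrap: 3710 − 3453 + 1295 = 1552 bp
Sorted largest to smallest: 1552, 905, 861, 392 bp.

1552, 905, 861, 392 bp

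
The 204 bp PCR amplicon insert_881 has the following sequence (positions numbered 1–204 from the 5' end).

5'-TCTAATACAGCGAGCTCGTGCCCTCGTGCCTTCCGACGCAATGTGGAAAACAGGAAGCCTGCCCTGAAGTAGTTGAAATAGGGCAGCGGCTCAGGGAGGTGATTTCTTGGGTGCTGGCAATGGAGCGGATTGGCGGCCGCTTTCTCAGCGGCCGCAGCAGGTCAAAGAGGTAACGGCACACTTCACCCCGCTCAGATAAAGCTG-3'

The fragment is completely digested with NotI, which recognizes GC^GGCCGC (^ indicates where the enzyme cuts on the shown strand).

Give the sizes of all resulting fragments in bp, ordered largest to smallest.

NotI sites (GCGGCCGC) start at positions 133, 148.
NotI cuts after base 2 of each site, so after positions 134, 149.
Linear molecule, 2 cuts → 3 fragments:
  1–134 → 134 bp
  135–149 → 15 bp
  150–204 → 55 bp
Sorted largest to smallest: 134, 55, 15 bp.

134, 55, 15 bp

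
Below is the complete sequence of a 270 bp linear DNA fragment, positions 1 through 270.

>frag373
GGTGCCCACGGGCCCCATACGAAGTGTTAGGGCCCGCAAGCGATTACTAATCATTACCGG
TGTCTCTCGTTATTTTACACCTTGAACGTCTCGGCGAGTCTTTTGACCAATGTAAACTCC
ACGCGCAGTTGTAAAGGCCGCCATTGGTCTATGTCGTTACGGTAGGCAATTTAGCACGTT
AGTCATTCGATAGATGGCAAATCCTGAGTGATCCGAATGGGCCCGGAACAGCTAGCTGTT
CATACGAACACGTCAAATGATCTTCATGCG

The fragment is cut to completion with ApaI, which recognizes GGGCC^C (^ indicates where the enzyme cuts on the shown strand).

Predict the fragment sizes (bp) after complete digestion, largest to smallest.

189, 47, 20, 14 bp

ApaI sites (GGGCCC) start at positions 10, 30, 219.
ApaI cuts after base 5 of each site (before the last base), so after positions 14, 34, 223.
Linear molecule, 3 cuts → 4 fragments:
  1–14 → 14 bp
  15–34 → 20 bp
  35–223 → 189 bp
  224–270 → 47 bp
Sorted largest to smallest: 189, 47, 20, 14 bp.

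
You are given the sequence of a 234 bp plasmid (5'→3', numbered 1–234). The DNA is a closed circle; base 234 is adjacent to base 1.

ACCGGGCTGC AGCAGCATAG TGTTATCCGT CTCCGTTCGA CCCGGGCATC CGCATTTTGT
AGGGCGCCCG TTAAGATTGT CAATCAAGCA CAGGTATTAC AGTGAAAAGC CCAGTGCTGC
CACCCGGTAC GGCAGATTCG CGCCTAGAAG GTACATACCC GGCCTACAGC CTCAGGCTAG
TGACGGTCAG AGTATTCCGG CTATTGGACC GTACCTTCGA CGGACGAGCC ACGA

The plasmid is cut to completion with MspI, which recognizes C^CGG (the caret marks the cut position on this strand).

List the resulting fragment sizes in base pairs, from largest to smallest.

MspI sites (CCGG) start at positions 2, 42, 124, 159, 197.
MspI cuts after the first base of each site, so after positions 2, 42, 124, 159, 197.
Circular molecule, 5 cuts → 5 fragments:
  3–42 → 40 bp
  43–124 → 82 bp
  125–159 → 35 bp
  160–197 → 38 bp
  198–234 then 1–2 → 37 + 2 = 39 bp
Sorted largest to smallest: 82, 40, 39, 38, 35 bp.

82, 40, 39, 38, 35 bp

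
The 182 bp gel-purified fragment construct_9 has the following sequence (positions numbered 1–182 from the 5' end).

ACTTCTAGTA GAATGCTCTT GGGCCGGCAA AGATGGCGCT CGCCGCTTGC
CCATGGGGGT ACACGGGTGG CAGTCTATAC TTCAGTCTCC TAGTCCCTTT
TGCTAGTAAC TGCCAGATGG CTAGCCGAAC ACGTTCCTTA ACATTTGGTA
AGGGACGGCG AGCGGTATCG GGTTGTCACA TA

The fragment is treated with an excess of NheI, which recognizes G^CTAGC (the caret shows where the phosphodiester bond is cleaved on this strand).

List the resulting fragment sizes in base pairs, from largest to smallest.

The NheI site (GCTAGC) starts at position 120.
NheI cuts after the first base of each site, so after position 120.
Linear molecule, 1 cut → 2 fragments:
  1–120 → 120 bp
  121–182 → 62 bp
Sorted largest to smallest: 120, 62 bp.

120, 62 bp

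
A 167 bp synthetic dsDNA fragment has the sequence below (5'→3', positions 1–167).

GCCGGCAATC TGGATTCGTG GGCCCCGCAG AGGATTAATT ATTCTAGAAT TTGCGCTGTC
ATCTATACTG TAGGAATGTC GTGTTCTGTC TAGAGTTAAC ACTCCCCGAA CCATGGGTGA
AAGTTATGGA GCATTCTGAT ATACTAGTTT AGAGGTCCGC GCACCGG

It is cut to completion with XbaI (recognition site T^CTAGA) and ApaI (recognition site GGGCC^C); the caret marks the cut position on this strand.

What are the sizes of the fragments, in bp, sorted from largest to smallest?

XbaI sites (TCTAGA) start at positions 43, 89.
XbaI cuts after the first base of each site, so after positions 43, 89.
The ApaI site (GGGCCC) starts at position 20.
ApaI cuts after base 5 of each site (before the last base), so after position 24.
Combined cut positions: 24, 43, 89.
Linear molecule, 3 cuts → 4 fragments:
  1–24 → 24 bp
  25–43 → 19 bp
  44–89 → 46 bp
  90–167 → 78 bp
Sorted largest to smallest: 78, 46, 24, 19 bp.

78, 46, 24, 19 bp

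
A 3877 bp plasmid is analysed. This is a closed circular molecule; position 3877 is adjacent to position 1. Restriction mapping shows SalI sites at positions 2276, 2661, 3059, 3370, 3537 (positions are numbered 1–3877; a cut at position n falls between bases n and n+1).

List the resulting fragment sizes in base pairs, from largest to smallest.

2616, 398, 385, 311, 167 bp

Circular molecule, 5 cuts → 5 fragments:
  2661 − 2276 = 385 bp
  3059 − 2661 = 398 bp
  3370 − 3059 = 311 bp
  3537 − 3370 = 167 bp
  wrap: 3877 − 3537 + 2276 = 2616 bp
Sorted largest to smallest: 2616, 398, 385, 311, 167 bp.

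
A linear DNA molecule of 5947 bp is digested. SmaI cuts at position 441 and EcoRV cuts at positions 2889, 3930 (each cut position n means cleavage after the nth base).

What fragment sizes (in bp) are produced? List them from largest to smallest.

2448, 2017, 1041, 441 bp

Combined cut positions (sorted): 441, 2889, 3930.
Linear molecule, 3 cuts → 4 fragments:
  441 − 0 = 441 bp
  2889 − 441 = 2448 bp
  3930 − 2889 = 1041 bp
  5947 − 3930 = 2017 bp
Sorted largest to smallest: 2448, 2017, 1041, 441 bp.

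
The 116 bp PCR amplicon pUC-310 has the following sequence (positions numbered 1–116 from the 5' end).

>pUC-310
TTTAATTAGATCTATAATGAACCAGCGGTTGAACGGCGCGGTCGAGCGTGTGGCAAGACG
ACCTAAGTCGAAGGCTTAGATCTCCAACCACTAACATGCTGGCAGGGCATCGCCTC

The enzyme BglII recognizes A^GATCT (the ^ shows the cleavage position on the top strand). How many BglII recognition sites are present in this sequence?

AGATCT occurs starting at positions 8, 78.
BglII cuts at 2 sites.

2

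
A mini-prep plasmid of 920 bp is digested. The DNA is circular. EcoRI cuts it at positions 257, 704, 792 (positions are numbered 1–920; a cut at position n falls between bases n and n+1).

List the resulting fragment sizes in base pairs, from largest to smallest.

447, 385, 88 bp

Circular molecule, 3 cuts → 3 fragments:
  704 − 257 = 447 bp
  792 − 704 = 88 bp
  wrap: 920 − 792 + 257 = 385 bp
Sorted largest to smallest: 447, 385, 88 bp.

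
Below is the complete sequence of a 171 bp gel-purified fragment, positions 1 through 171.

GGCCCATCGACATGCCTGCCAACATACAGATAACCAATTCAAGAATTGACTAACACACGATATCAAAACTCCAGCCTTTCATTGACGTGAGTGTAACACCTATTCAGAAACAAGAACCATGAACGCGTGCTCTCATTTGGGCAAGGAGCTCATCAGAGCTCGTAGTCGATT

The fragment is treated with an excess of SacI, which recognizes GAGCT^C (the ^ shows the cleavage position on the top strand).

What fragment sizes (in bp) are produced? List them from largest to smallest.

150, 11, 10 bp

SacI sites (GAGCTC) start at positions 146, 156.
SacI cuts after base 5 of each site (before the last base), so after positions 150, 160.
Linear molecule, 2 cuts → 3 fragments:
  1–150 → 150 bp
  151–160 → 10 bp
  161–171 → 11 bp
Sorted largest to smallest: 150, 11, 10 bp.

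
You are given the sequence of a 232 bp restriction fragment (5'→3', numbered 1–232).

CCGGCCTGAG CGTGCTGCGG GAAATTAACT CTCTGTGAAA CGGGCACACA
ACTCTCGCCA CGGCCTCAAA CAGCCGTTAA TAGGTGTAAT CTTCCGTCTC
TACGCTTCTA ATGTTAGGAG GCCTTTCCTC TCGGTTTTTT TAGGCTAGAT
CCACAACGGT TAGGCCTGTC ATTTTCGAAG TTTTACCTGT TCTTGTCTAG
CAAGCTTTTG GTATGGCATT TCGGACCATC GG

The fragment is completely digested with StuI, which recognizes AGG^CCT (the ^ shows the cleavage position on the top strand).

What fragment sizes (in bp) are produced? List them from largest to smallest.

StuI sites (AGGCCT) start at positions 119, 162.
StuI cuts after base 3 of each site, so after positions 121, 164.
Linear molecule, 2 cuts → 3 fragments:
  1–121 → 121 bp
  122–164 → 43 bp
  165–232 → 68 bp
Sorted largest to smallest: 121, 68, 43 bp.

121, 68, 43 bp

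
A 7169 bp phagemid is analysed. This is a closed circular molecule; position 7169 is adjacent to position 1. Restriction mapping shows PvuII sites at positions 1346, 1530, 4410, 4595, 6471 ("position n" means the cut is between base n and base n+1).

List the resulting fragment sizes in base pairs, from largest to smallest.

2880, 2044, 1876, 185, 184 bp

Circular molecule, 5 cuts → 5 fragments:
  1530 − 1346 = 184 bp
  4410 − 1530 = 2880 bp
  4595 − 4410 = 185 bp
  6471 − 4595 = 1876 bp
  wrap: 7169 − 6471 + 1346 = 2044 bp
Sorted largest to smallest: 2880, 2044, 1876, 185, 184 bp.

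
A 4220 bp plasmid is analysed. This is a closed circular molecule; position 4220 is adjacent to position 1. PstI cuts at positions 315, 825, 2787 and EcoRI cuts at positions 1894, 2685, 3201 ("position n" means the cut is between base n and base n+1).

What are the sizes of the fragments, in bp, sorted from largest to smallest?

1334, 1069, 791, 510, 414, 102 bp

Combined cut positions (sorted): 315, 825, 1894, 2685, 2787, 3201.
Circular molecule, 6 cuts → 6 fragments:
  825 − 315 = 510 bp
  1894 − 825 = 1069 bp
  2685 − 1894 = 791 bp
  2787 − 2685 = 102 bp
  3201 − 2787 = 414 bp
  wrap: 4220 − 3201 + 315 = 1334 bp
Sorted largest to smallest: 1334, 1069, 791, 510, 414, 102 bp.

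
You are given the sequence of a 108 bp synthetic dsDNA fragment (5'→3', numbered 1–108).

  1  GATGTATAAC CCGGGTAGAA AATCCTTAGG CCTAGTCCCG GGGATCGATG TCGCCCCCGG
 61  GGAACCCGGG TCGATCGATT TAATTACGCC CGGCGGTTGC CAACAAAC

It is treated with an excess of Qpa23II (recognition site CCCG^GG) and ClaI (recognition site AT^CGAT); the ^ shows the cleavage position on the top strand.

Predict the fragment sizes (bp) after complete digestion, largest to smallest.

33, 27, 14, 13, 9, 7, 5 bp

Qpa23II sites (CCCGGG) start at positions 10, 37, 56, 65.
Qpa23II cuts after base 4 of each site, so after positions 13, 40, 59, 68.
ClaI sites (ATCGAT) start at positions 44, 74.
ClaI cuts after base 2 of each site, so after positions 45, 75.
Combined cut positions: 13, 40, 45, 59, 68, 75.
Linear molecule, 6 cuts → 7 fragments:
  1–13 → 13 bp
  14–40 → 27 bp
  41–45 → 5 bp
  46–59 → 14 bp
  60–68 → 9 bp
  69–75 → 7 bp
  76–108 → 33 bp
Sorted largest to smallest: 33, 27, 14, 13, 9, 7, 5 bp.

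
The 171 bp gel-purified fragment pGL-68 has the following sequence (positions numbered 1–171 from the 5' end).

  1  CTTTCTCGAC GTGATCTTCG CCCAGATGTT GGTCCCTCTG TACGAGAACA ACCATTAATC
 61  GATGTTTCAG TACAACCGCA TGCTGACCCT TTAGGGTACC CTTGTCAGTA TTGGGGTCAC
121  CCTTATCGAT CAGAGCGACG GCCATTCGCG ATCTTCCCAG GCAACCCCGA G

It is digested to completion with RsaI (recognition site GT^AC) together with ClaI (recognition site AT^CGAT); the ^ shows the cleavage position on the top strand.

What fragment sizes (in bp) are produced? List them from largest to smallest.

RsaI sites (GTAC) start at positions 40, 70, 96.
RsaI cuts after base 2 of each site, so after positions 41, 71, 97.
ClaI sites (ATCGAT) start at positions 58, 125.
ClaI cuts after base 2 of each site, so after positions 59, 126.
Combined cut positions: 41, 59, 71, 97, 126.
Linear molecule, 5 cuts → 6 fragments:
  1–41 → 41 bp
  42–59 → 18 bp
  60–71 → 12 bp
  72–97 → 26 bp
  98–126 → 29 bp
  127–171 → 45 bp
Sorted largest to smallest: 45, 41, 29, 26, 18, 12 bp.

45, 41, 29, 26, 18, 12 bp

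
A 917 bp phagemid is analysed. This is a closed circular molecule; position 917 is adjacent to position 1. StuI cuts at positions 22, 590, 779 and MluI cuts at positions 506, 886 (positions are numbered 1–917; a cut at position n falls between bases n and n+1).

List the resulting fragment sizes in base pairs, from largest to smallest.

484, 189, 107, 84, 53 bp

Combined cut positions (sorted): 22, 506, 590, 779, 886.
Circular molecule, 5 cuts → 5 fragments:
  506 − 22 = 484 bp
  590 − 506 = 84 bp
  779 − 590 = 189 bp
  886 − 779 = 107 bp
  wrap: 917 − 886 + 22 = 53 bp
Sorted largest to smallest: 484, 189, 107, 84, 53 bp.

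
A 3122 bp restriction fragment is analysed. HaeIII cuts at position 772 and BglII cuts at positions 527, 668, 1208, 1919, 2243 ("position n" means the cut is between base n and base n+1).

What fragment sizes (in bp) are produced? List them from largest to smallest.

Combined cut positions (sorted): 527, 668, 772, 1208, 1919, 2243.
Linear molecule, 6 cuts → 7 fragments:
  527 − 0 = 527 bp
  668 − 527 = 141 bp
  772 − 668 = 104 bp
  1208 − 772 = 436 bp
  1919 − 1208 = 711 bp
  2243 − 1919 = 324 bp
  3122 − 2243 = 879 bp
Sorted largest to smallest: 879, 711, 527, 436, 324, 141, 104 bp.

879, 711, 527, 436, 324, 141, 104 bp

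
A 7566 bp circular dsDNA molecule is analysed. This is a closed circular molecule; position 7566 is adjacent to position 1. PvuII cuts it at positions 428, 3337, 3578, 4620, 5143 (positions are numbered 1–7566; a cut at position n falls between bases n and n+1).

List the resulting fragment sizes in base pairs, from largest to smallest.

2909, 2851, 1042, 523, 241 bp

Circular molecule, 5 cuts → 5 fragments:
  3337 − 428 = 2909 bp
  3578 − 3337 = 241 bp
  4620 − 3578 = 1042 bp
  5143 − 4620 = 523 bp
  wrap: 7566 − 5143 + 428 = 2851 bp
Sorted largest to smallest: 2909, 2851, 1042, 523, 241 bp.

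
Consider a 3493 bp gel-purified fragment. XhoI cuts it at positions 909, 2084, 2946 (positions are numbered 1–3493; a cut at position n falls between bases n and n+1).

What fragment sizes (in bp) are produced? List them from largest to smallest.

1175, 909, 862, 547 bp

Linear molecule, 3 cuts → 4 fragments:
  909 − 0 = 909 bp
  2084 − 909 = 1175 bp
  2946 − 2084 = 862 bp
  3493 − 2946 = 547 bp
Sorted largest to smallest: 1175, 909, 862, 547 bp.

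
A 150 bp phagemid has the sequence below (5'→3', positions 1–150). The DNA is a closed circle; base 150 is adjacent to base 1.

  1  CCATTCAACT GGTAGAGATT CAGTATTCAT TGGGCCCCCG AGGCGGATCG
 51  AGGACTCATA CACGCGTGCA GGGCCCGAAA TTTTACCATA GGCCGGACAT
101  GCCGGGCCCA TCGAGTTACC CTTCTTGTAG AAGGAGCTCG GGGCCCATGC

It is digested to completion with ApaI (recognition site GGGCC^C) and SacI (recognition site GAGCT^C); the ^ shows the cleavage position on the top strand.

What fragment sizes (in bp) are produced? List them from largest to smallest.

41, 39, 33, 30, 7 bp

ApaI sites (GGGCCC) start at positions 32, 71, 104, 141.
ApaI cuts after base 5 of each site (before the last base), so after positions 36, 75, 108, 145.
The SacI site (GAGCTC) starts at position 134.
SacI cuts after base 5 of each site (before the last base), so after position 138.
Combined cut positions: 36, 75, 108, 138, 145.
Circular molecule, 5 cuts → 5 fragments:
  37–75 → 39 bp
  76–108 → 33 bp
  109–138 → 30 bp
  139–145 → 7 bp
  146–150 then 1–36 → 5 + 36 = 41 bp
Sorted largest to smallest: 41, 39, 33, 30, 7 bp.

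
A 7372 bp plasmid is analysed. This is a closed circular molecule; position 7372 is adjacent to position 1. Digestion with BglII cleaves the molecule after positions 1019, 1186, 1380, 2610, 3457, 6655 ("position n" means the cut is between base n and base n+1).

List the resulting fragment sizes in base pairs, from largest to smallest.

3198, 1736, 1230, 847, 194, 167 bp

Circular molecule, 6 cuts → 6 fragments:
  1186 − 1019 = 167 bp
  1380 − 1186 = 194 bp
  2610 − 1380 = 1230 bp
  3457 − 2610 = 847 bp
  6655 − 3457 = 3198 bp
  wrap: 7372 − 6655 + 1019 = 1736 bp
Sorted largest to smallest: 3198, 1736, 1230, 847, 194, 167 bp.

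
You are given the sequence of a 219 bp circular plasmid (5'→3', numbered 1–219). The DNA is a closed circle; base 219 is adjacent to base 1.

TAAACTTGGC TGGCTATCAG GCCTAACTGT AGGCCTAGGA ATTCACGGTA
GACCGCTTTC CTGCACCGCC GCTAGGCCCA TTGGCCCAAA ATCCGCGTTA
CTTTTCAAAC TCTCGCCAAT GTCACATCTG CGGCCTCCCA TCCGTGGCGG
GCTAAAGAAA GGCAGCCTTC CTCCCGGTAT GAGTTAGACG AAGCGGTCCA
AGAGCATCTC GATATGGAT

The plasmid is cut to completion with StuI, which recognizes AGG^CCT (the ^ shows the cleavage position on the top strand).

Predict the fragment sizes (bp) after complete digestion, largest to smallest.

StuI sites (AGGCCT) start at positions 19, 31.
StuI cuts after base 3 of each site, so after positions 21, 33.
Circular molecule, 2 cuts → 2 fragments:
  22–33 → 12 bp
  34–219 then 1–21 → 186 + 21 = 207 bp
Sorted largest to smallest: 207, 12 bp.

207, 12 bp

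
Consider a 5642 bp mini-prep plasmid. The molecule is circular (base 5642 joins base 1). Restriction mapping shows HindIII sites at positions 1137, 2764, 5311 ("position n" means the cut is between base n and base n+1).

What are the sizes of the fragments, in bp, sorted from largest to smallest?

2547, 1627, 1468 bp

Circular molecule, 3 cuts → 3 fragments:
  2764 − 1137 = 1627 bp
  5311 − 2764 = 2547 bp
  wrap: 5642 − 5311 + 1137 = 1468 bp
Sorted largest to smallest: 2547, 1627, 1468 bp.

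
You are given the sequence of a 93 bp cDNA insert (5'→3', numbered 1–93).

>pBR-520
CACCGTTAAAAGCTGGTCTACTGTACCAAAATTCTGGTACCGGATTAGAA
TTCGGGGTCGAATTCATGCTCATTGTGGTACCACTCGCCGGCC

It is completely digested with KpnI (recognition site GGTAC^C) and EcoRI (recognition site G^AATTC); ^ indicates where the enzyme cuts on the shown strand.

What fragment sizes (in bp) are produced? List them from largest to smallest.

KpnI sites (GGTACC) start at positions 36, 77.
KpnI cuts after base 5 of each site (before the last base), so after positions 40, 81.
EcoRI sites (GAATTC) start at positions 48, 60.
EcoRI cuts after the first base of each site, so after positions 48, 60.
Combined cut positions: 40, 48, 60, 81.
Linear molecule, 4 cuts → 5 fragments:
  1–40 → 40 bp
  41–48 → 8 bp
  49–60 → 12 bp
  61–81 → 21 bp
  82–93 → 12 bp
Sorted largest to smallest: 40, 21, 12, 12, 8 bp.

40, 21, 12, 12, 8 bp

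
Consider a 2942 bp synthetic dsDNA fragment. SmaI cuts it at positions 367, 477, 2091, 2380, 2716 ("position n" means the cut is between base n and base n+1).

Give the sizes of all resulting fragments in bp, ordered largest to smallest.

1614, 367, 336, 289, 226, 110 bp

Linear molecule, 5 cuts → 6 fragments:
  367 − 0 = 367 bp
  477 − 367 = 110 bp
  2091 − 477 = 1614 bp
  2380 − 2091 = 289 bp
  2716 − 2380 = 336 bp
  2942 − 2716 = 226 bp
Sorted largest to smallest: 1614, 367, 336, 289, 226, 110 bp.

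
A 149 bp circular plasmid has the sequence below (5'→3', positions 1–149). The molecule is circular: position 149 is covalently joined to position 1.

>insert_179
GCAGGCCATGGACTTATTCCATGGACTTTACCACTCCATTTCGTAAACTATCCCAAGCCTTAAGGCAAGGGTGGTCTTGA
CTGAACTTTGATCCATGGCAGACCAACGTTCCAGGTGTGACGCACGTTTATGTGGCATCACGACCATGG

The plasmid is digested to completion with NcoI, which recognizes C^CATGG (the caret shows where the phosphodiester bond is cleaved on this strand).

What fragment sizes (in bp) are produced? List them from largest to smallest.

74, 51, 13, 11 bp

NcoI sites (CCATGG) start at positions 6, 19, 93, 144.
NcoI cuts after the first base of each site, so after positions 6, 19, 93, 144.
Circular molecule, 4 cuts → 4 fragments:
  7–19 → 13 bp
  20–93 → 74 bp
  94–144 → 51 bp
  145–149 then 1–6 → 5 + 6 = 11 bp
Sorted largest to smallest: 74, 51, 13, 11 bp.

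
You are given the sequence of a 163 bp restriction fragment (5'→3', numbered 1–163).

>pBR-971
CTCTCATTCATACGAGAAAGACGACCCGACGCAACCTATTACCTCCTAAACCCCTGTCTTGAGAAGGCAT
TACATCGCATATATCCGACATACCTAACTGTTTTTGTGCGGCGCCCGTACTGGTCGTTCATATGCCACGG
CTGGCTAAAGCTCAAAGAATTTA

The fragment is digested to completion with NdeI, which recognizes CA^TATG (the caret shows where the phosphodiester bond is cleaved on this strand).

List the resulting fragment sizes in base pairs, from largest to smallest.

130, 33 bp

The NdeI site (CATATG) starts at position 129.
NdeI cuts after base 2 of each site, so after position 130.
Linear molecule, 1 cut → 2 fragments:
  1–130 → 130 bp
  131–163 → 33 bp
Sorted largest to smallest: 130, 33 bp.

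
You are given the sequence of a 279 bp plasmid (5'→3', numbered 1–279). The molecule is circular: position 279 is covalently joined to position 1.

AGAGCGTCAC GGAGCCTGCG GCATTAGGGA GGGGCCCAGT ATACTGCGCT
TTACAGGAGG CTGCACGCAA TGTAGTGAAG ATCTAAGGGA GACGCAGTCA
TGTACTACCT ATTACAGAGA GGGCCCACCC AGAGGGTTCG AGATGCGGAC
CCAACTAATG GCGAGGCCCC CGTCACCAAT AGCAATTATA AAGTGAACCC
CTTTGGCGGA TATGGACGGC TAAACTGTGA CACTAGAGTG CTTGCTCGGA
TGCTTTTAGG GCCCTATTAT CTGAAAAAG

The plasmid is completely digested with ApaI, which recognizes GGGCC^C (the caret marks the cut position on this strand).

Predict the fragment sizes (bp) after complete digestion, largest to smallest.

ApaI sites (GGGCCC) start at positions 32, 121, 259.
ApaI cuts after base 5 of each site (before the last base), so after positions 36, 125, 263.
Circular molecule, 3 cuts → 3 fragments:
  37–125 → 89 bp
  126–263 → 138 bp
  264–279 then 1–36 → 16 + 36 = 52 bp
Sorted largest to smallest: 138, 89, 52 bp.

138, 89, 52 bp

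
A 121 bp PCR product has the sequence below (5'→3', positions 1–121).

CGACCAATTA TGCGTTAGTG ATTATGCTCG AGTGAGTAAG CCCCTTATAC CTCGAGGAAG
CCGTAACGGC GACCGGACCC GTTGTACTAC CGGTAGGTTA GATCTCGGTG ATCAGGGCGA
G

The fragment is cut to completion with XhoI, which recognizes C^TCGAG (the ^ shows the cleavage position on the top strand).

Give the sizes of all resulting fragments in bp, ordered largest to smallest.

XhoI sites (CTCGAG) start at positions 27, 51.
XhoI cuts after the first base of each site, so after positions 27, 51.
Linear molecule, 2 cuts → 3 fragments:
  1–27 → 27 bp
  28–51 → 24 bp
  52–121 → 70 bp
Sorted largest to smallest: 70, 27, 24 bp.

70, 27, 24 bp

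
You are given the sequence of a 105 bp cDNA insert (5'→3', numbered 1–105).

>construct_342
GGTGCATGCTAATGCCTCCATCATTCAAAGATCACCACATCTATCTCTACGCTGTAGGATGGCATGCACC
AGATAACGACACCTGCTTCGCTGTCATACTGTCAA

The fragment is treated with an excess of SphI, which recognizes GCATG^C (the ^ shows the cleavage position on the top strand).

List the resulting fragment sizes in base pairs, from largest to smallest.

SphI sites (GCATGC) start at positions 4, 62.
SphI cuts after base 5 of each site (before the last base), so after positions 8, 66.
Linear molecule, 2 cuts → 3 fragments:
  1–8 → 8 bp
  9–66 → 58 bp
  67–105 → 39 bp
Sorted largest to smallest: 58, 39, 8 bp.

58, 39, 8 bp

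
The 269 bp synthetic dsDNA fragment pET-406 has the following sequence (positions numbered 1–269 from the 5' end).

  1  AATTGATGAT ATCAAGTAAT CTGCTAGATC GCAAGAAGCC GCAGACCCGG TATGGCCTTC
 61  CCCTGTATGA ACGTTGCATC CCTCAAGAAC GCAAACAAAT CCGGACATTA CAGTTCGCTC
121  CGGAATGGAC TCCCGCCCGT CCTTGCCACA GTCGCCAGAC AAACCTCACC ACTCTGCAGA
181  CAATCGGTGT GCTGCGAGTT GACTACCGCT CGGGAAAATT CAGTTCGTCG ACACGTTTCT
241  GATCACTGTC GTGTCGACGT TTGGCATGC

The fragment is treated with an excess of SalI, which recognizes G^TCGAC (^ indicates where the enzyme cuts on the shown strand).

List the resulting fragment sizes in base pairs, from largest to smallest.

SalI sites (GTCGAC) start at positions 227, 253.
SalI cuts after the first base of each site, so after positions 227, 253.
Linear molecule, 2 cuts → 3 fragments:
  1–227 → 227 bp
  228–253 → 26 bp
  254–269 → 16 bp
Sorted largest to smallest: 227, 26, 16 bp.

227, 26, 16 bp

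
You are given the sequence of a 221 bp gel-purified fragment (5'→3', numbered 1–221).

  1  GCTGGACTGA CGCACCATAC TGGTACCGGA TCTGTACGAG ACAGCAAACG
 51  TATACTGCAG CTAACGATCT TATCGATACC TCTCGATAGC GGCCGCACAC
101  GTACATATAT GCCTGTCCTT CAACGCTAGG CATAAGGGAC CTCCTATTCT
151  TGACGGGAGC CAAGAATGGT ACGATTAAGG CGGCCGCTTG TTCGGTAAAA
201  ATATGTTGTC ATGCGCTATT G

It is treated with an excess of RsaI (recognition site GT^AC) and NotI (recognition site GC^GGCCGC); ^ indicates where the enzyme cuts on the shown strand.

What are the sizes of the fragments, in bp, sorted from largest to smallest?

68, 55, 40, 24, 12, 11, 11 bp

RsaI sites (GTAC) start at positions 23, 34, 101, 169.
RsaI cuts after base 2 of each site, so after positions 24, 35, 102, 170.
NotI sites (GCGGCCGC) start at positions 89, 180.
NotI cuts after base 2 of each site, so after positions 90, 181.
Combined cut positions: 24, 35, 90, 102, 170, 181.
Linear molecule, 6 cuts → 7 fragments:
  1–24 → 24 bp
  25–35 → 11 bp
  36–90 → 55 bp
  91–102 → 12 bp
  103–170 → 68 bp
  171–181 → 11 bp
  182–221 → 40 bp
Sorted largest to smallest: 68, 55, 40, 24, 12, 11, 11 bp.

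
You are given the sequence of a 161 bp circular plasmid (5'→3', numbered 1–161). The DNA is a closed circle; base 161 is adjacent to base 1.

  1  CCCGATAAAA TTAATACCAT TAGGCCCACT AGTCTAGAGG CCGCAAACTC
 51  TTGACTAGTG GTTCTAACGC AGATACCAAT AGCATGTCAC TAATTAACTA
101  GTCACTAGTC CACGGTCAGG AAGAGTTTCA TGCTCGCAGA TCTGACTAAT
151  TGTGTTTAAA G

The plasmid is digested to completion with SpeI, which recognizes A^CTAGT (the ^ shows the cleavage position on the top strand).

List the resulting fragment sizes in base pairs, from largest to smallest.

SpeI sites (ACTAGT) start at positions 28, 54, 97, 104.
SpeI cuts after the first base of each site, so after positions 28, 54, 97, 104.
Circular molecule, 4 cuts → 4 fragments:
  29–54 → 26 bp
  55–97 → 43 bp
  98–104 → 7 bp
  105–161 then 1–28 → 57 + 28 = 85 bp
Sorted largest to smallest: 85, 43, 26, 7 bp.

85, 43, 26, 7 bp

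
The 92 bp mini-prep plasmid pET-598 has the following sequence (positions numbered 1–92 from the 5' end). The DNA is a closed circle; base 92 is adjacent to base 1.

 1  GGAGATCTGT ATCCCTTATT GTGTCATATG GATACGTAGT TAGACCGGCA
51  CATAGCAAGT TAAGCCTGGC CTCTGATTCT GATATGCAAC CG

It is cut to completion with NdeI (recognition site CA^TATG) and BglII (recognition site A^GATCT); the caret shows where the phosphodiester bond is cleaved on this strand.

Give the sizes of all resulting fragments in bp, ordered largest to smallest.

The NdeI site (CATATG) starts at position 25.
NdeI cuts after base 2 of each site, so after position 26.
The BglII site (AGATCT) starts at position 3.
BglII cuts after the first base of each site, so after position 3.
Combined cut positions: 3, 26.
Circular molecule, 2 cuts → 2 fragments:
  4–26 → 23 bp
  27–92 then 1–3 → 66 + 3 = 69 bp
Sorted largest to smallest: 69, 23 bp.

69, 23 bp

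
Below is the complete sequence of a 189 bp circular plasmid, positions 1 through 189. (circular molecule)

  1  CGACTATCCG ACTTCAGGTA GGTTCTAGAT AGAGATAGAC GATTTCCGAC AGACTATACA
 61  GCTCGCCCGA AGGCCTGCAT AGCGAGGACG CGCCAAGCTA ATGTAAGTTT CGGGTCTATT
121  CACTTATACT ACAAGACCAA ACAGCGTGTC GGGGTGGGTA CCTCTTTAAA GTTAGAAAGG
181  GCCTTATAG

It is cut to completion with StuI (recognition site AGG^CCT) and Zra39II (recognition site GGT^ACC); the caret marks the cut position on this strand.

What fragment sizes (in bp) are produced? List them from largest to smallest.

The StuI site (AGGCCT) starts at position 71.
StuI cuts after base 3 of each site, so after position 73.
The Zra39II site (GGTACC) starts at position 157.
Zra39II cuts after base 3 of each site, so after position 159.
Combined cut positions: 73, 159.
Circular molecule, 2 cuts → 2 fragments:
  74–159 → 86 bp
  160–189 then 1–73 → 30 + 73 = 103 bp
Sorted largest to smallest: 103, 86 bp.

103, 86 bp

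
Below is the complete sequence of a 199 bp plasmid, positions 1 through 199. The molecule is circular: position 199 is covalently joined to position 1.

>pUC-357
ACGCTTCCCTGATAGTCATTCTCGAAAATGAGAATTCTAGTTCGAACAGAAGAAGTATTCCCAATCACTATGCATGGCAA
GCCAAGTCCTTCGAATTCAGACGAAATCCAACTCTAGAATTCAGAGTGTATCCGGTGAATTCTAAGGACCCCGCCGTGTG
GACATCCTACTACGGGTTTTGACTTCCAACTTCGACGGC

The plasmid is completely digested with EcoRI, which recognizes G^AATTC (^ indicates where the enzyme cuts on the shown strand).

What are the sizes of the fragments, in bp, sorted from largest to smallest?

94, 61, 24, 20 bp

EcoRI sites (GAATTC) start at positions 32, 93, 117, 137.
EcoRI cuts after the first base of each site, so after positions 32, 93, 117, 137.
Circular molecule, 4 cuts → 4 fragments:
  33–93 → 61 bp
  94–117 → 24 bp
  118–137 → 20 bp
  138–199 then 1–32 → 62 + 32 = 94 bp
Sorted largest to smallest: 94, 61, 24, 20 bp.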